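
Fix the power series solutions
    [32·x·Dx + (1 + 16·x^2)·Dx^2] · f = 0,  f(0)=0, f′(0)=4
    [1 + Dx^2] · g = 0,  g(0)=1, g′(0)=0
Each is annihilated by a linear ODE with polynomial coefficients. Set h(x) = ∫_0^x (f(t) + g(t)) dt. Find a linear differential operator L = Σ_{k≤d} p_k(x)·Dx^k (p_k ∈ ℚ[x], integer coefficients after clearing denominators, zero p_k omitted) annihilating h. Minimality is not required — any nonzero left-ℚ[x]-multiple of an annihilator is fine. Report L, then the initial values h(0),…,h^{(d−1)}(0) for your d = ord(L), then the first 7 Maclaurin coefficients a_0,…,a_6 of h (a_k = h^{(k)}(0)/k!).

L = (-6112·x + 99328·x^3 + 8192·x^5)·Dx^2 + (-31 + 1072·x^2 + 25344·x^4 + 4096·x^6)·Dx^3 + (-6112·x + 99328·x^3 + 8192·x^5)·Dx^4 + (-31 + 1072·x^2 + 25344·x^4 + 4096·x^6)·Dx^5  (order 5).
h: a_k = 0, 1, 2, -1/6, -16/3, 1/120, 512/15, …
ICs: h(0) = 0, h′(0) = 1, h′′(0) = 4, h′′′(0) = -1, h′′′′(0) = -128.

f: a_k = 0, 4, 0, -64/3, 0, 1024/5, 0, …
g: a_k = 1, 0, -1/2, 0, 1/24, 0, -1/720, …
Weyl lclm of L_f,L_g ⇒ L₀ (ord ≤ 4).
Integrate: L := L₀·Dx.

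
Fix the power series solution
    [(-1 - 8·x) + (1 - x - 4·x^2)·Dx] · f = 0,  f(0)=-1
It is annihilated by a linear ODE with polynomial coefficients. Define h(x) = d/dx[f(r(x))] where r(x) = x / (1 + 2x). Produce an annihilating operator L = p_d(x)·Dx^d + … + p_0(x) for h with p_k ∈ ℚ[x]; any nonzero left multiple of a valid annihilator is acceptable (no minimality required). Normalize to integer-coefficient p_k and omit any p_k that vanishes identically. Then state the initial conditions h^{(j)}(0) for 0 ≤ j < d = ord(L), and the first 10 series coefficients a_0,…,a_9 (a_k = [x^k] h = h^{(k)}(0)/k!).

L = (6 + 12·x + 72·x^2 + 80·x^3) + (-1 - 15·x - 54·x^2 - 36·x^3 + 40·x^4)·Dx  (order 1).
h: a_k = -1, -6, 21, -108, 475, -2034, 8449, -34392, 137799, -545310, …
ICs: h(0) = -1.

f: a_k = -1, -1, -5, -9, -29, -65, -181, -441, -1165, -2929, …
Substitute x→r, Dx→(1/r')Dx; clear ⇒ L₀.
Derive L from L₀ (diff closure).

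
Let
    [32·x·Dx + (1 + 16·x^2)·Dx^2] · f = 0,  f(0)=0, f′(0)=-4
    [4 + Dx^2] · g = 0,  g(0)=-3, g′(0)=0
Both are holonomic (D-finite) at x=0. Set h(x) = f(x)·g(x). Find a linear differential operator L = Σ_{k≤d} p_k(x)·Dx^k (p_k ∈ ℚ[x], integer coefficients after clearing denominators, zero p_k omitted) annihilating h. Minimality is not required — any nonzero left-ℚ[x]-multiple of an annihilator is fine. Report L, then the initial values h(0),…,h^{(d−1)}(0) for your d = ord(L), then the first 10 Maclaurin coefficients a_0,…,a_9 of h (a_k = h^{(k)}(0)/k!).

f: a_k = 0, -4, 0, 64/3, 0, -1024/5, 0, 16384/7, 0, -262144/9, …
g: a_k = -3, 0, 6, 0, -2, 0, 4/15, 0, -2/105, 0, …
L₀ := L_f ⊗_s L_g (sym. prod.), ord ≤ 4.
L = (1360 + 60416·x^2 + 106496·x^4 + 262144·x^6 + 1048576·x^8) + (2304·x + 45056·x^3 + 196608·x^5 + 1048576·x^7)·Dx + (360 + 15872·x^2 + 36864·x^4 + 131072·x^6 + 524288·x^8)·Dx^2 + (576·x + 11264·x^3 + 49152·x^5 + 262144·x^7)·Dx^3 + (5 + 192·x^2 + 2560·x^4 + 16384·x^6 + 65536·x^8)·Dx^4  (order 4).
h: a_k = 0, 12, 0, -88, 0, 3752/5, 0, -870896/105, 0, 6415928/63, …
ICs: h(0) = 0, h′(0) = 12, h′′(0) = 0, h′′′(0) = -528.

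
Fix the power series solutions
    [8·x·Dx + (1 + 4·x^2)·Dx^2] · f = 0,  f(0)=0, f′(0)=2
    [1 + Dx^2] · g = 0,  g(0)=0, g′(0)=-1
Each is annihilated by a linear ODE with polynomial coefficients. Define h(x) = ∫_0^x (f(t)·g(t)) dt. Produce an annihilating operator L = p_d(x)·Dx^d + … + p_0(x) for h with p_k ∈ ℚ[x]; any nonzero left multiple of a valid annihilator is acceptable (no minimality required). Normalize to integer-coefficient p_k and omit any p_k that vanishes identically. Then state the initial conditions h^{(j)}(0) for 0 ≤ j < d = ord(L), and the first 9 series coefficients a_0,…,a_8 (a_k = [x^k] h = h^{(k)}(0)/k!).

f: a_k = 0, 2, 0, -8/3, 0, 32/5, 0, -128/7, 0, …
g: a_k = 0, -1, 0, 1/6, 0, -1/120, 0, 1/5040, 0, …
h₀=f·g: eliminate ⇒ L₀, order ≤ 2·2.
h=∫₀ˣh₀: take L = L₀·Dx.
L = (85 + 944·x^2 + 416·x^4 + 256·x^6 + 256·x^8)·Dx + (144·x + 704·x^3 + 768·x^5 + 1024·x^7)·Dx^2 + (90 + 992·x^2 + 576·x^4 + 512·x^6 + 512·x^8)·Dx^3 + (144·x + 704·x^3 + 768·x^5 + 1024·x^7)·Dx^4 + (5 + 48·x^2 + 160·x^4 + 256·x^6 + 256·x^8)·Dx^5  (order 5).
h: a_k = 0, 0, 0, -2/3, 0, 3/5, 0, -247/252, 0, …
ICs: h(0) = 0, h′(0) = 0, h′′(0) = 0, h′′′(0) = -4, h′′′′(0) = 0.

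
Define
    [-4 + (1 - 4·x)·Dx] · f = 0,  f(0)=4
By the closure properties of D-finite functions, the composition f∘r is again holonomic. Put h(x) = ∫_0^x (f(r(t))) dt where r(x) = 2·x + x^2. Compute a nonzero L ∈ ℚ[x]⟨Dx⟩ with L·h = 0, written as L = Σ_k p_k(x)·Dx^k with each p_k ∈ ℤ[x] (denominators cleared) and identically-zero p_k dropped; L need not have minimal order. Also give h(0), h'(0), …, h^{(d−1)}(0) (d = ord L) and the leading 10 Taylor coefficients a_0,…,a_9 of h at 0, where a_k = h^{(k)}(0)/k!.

L = (8 + 8·x)·Dx + (-1 + 8·x + 4·x^2)·Dx^2  (order 2).
h: a_k = 0, 4, 16, 272/3, 576, 3904, 82688/3, 1401088/7, 1483776, 100566016/9, …
ICs: h(0) = 0, h′(0) = 4.

f: a_k = 4, 16, 64, 256, 1024, 4096, 16384, 65536, 262144, 1048576, …
f∘r: x↦r, Dx↦Dx/r' in L_f ⇒ L₀.
∫: right-multiply L₀ by Dx.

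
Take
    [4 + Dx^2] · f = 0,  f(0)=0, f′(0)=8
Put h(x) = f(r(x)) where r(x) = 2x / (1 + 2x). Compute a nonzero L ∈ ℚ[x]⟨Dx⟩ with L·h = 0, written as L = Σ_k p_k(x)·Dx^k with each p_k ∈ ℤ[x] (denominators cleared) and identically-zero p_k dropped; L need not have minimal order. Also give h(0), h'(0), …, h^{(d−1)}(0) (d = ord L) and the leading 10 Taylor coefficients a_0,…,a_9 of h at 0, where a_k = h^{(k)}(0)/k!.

f: a_k = 0, 8, 0, -16/3, 0, 16/15, 0, -32/315, 0, 16/2835, …
f∘r: x↦r, Dx↦Dx/r' in L_f ⇒ L₀.
L = 16 + (4 + 24·x + 48·x^2 + 32·x^3)·Dx + (1 + 8·x + 24·x^2 + 32·x^3 + 16·x^4)·Dx^2  (order 2).
h: a_k = 0, 16, -32, 64/3, 128, -11008/15, 2560, -2262016/315, 776192/45, -100888576/2835, …
ICs: h(0) = 0, h′(0) = 16.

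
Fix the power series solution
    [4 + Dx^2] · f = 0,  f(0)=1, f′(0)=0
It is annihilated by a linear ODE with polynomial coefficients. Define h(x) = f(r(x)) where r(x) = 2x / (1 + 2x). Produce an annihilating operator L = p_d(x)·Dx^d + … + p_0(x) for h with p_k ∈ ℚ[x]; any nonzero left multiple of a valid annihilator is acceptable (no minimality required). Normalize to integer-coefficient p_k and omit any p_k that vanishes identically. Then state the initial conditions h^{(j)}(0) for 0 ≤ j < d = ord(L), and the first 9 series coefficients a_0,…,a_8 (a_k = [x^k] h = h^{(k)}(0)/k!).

L = 16 + (4 + 24·x + 48·x^2 + 32·x^3)·Dx + (1 + 8·x + 24·x^2 + 32·x^3 + 16·x^4)·Dx^2  (order 2).
h: a_k = 1, 0, -8, 32, -256/3, 512/3, -9856/45, -512/5, 602624/315, …
ICs: h(0) = 1, h′(0) = 0.

f: a_k = 1, 0, -2, 0, 2/3, 0, -4/45, 0, 2/315, …
h₀=f(r): pull back L_f along r ⇒ L₀.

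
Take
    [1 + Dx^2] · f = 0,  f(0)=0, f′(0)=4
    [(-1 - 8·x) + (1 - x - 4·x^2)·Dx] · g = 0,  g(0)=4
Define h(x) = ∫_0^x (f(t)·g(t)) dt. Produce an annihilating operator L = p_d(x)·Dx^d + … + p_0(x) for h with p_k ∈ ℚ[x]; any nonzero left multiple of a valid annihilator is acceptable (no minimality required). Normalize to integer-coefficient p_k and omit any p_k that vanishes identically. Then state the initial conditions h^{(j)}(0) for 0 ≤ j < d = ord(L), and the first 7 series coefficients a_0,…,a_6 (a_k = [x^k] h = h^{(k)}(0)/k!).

L = (7 + x + 4·x^2)·Dx + (2 + 16·x)·Dx^2 + (-1 + x + 4·x^2)·Dx^3  (order 3).
h: a_k = 0, 0, 8, 16/3, 58/3, 424/15, 1127/15, …
ICs: h(0) = 0, h′(0) = 0, h′′(0) = 16.

f: a_k = 0, 4, 0, -2/3, 0, 1/30, 0, …
g: a_k = 4, 4, 20, 36, 116, 260, 724, …
Sym-product of L_f,L_g gives L₀ (≤ ord 2).
Integrate: L := L₀·Dx.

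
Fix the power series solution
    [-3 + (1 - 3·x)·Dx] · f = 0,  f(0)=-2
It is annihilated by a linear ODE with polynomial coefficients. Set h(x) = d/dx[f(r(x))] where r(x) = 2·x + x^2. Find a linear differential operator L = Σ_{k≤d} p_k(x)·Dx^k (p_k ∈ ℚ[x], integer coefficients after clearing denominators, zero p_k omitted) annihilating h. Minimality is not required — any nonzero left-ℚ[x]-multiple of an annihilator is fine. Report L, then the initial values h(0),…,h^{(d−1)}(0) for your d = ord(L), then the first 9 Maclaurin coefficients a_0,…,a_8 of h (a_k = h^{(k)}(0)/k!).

L = (13 + 18·x + 9·x^2) + (-1 + 5·x + 9·x^2 + 3·x^3)·Dx  (order 1).
h: a_k = -12, -156, -1512, -13032, -105300, -816804, -6159888, -45506448, -330928092, …
ICs: h(0) = -12.

f: a_k = -2, -6, -18, -54, -162, -486, -1458, -4374, -13122, …
h₀=f(r): pull back L_f along r ⇒ L₀.
h₀' ⇒ L via d/dx closure of L₀.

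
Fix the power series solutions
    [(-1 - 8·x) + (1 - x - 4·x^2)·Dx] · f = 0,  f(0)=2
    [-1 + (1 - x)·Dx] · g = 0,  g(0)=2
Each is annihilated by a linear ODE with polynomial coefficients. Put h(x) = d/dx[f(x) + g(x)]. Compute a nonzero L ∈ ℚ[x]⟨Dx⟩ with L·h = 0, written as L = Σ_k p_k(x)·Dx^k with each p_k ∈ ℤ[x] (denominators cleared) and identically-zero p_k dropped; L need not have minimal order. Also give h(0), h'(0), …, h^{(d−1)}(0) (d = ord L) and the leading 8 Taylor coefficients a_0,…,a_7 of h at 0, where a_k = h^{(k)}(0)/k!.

f: a_k = 2, 2, 10, 18, 58, 130, 362, 882, …
g: a_k = 2, 2, 2, 2, 2, 2, 2, 2, …
f+g: L₀ = lclm(L_f,L_g), ord ≤ 1+1.
Differentiate: ansatz ord ≤ ord L₀ ⇒ L.
L = (-6 - 96·x - 384·x^3 + 96·x^4) + (6 + 42·x - 24·x^2 + 144·x^3 - 372·x^4 + 96·x^5)·Dx + (-1 + 2·x - 9·x^2 + 24·x^3 + 28·x^4 - 60·x^5 + 16·x^6)·Dx^2  (order 2).
h: a_k = 4, 24, 60, 240, 660, 2184, 6188, 18656, …
ICs: h(0) = 4, h′(0) = 24.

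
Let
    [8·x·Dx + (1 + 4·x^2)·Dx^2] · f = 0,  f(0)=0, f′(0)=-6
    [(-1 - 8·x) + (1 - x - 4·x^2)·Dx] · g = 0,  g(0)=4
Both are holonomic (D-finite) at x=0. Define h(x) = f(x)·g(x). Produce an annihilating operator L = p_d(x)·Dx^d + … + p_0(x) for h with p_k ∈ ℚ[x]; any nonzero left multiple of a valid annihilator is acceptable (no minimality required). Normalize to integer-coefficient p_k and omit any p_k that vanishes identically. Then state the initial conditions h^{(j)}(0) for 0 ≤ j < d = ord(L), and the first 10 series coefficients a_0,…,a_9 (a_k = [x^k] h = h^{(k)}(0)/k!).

L = (8 + 8·x + 96·x^2) + (2 + 8·x + 16·x^2 + 96·x^3)·Dx + (-1 + x + 4·x^3 + 16·x^4)·Dx^2  (order 2).
h: a_k = 0, -24, -24, -88, -184, -3064/5, -6744/5, -25064/7, -314152/35, -2517976/105, …
ICs: h(0) = 0, h′(0) = -24.

f: a_k = 0, -6, 0, 8, 0, -96/5, 0, 384/7, 0, -512/3, …
g: a_k = 4, 4, 20, 36, 116, 260, 724, 1764, 4660, 11716, …
Product ⇒ symmetric product L₀, ord ≤ 2.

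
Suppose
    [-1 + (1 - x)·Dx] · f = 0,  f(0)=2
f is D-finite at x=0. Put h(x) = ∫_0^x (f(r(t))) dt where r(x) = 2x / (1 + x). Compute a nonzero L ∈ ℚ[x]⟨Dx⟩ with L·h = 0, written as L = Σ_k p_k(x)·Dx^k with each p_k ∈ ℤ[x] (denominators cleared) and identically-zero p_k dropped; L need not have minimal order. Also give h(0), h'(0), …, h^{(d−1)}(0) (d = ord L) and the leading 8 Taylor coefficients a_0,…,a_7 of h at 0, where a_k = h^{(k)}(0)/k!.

f: a_k = 2, 2, 2, 2, 2, 2, 2, 2, …
h₀=f(r): pull back L_f along r ⇒ L₀.
h=∫h₀ ⇒ L = L₀·Dx.
L = 2·Dx + (-1 + x^2)·Dx^2  (order 2).
h: a_k = 0, 2, 2, 4/3, 1, 4/5, 2/3, 4/7, …
ICs: h(0) = 0, h′(0) = 2.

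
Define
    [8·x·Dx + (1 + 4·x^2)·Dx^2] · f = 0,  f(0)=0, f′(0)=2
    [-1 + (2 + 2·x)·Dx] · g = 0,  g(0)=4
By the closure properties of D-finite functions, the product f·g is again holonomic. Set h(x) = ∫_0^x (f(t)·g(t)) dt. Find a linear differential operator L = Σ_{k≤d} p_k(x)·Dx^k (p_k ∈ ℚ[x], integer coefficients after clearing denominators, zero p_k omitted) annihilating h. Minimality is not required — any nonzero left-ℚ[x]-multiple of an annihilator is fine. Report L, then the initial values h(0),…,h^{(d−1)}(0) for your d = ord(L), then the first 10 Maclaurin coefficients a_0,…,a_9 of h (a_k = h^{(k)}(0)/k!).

f: a_k = 0, 2, 0, -8/3, 0, 32/5, 0, -128/7, 0, 512/9, …
g: a_k = 4, 2, -1/2, 1/4, -5/32, 7/64, -21/256, 33/512, -429/8192, 715/16384, …
h₀=f·g: eliminate ⇒ L₀, order ≤ 2·1.
h=∫₀ˣh₀: take L = L₀·Dx.
L = (3 - 16·x - 4·x^2)·Dx + (-4 + 28·x + 48·x^2 + 16·x^3)·Dx^2 + (4 + 8·x + 20·x^2 + 32·x^3 + 16·x^4)·Dx^3  (order 3).
h: a_k = 0, 0, 4, 4/3, -35/12, -29/30, 6389/1440, 847/480, -1022653/107520, -944407/241920, …
ICs: h(0) = 0, h′(0) = 0, h′′(0) = 8.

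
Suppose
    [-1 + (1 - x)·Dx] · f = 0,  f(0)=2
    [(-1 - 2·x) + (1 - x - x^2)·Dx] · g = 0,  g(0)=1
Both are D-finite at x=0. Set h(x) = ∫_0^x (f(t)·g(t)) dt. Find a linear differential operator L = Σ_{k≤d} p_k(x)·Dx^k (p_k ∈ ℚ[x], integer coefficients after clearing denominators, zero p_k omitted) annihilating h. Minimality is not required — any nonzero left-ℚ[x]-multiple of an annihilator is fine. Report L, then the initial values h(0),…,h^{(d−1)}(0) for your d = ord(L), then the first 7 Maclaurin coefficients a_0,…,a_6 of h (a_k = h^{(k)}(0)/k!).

f: a_k = 2, 2, 2, 2, 2, 2, 2, …
g: a_k = 1, 1, 2, 3, 5, 8, 13, …
f·g: L₀ = L_f ⊗_s L_g, ord ≤ 1·1.
h=∫h₀ ⇒ L = L₀·Dx.
L = (-2 + 3·x^2)·Dx + (1 - 2·x + x^3)·Dx^2  (order 2).
h: a_k = 0, 2, 2, 8/3, 7/2, 24/5, 20/3, …
ICs: h(0) = 0, h′(0) = 2.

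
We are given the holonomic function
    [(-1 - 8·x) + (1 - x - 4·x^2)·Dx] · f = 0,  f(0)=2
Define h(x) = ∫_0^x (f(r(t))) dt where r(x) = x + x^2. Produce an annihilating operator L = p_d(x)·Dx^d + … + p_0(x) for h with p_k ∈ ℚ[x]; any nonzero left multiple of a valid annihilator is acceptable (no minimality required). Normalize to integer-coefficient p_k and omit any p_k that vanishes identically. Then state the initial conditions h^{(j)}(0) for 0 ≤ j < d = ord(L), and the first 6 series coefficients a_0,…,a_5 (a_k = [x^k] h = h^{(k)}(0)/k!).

f: a_k = 2, 2, 10, 18, 58, 130, …
f∘r: x↦r, Dx↦Dx/r' in L_f ⇒ L₀.
h=∫₀ˣh₀: take L = L₀·Dx.
L = (1 + 10·x + 24·x^2 + 16·x^3)·Dx + (-1 + x + 5·x^2 + 8·x^3 + 4·x^4)·Dx^2  (order 2).
h: a_k = 0, 2, 1, 4, 19/2, 122/5, …
ICs: h(0) = 0, h′(0) = 2.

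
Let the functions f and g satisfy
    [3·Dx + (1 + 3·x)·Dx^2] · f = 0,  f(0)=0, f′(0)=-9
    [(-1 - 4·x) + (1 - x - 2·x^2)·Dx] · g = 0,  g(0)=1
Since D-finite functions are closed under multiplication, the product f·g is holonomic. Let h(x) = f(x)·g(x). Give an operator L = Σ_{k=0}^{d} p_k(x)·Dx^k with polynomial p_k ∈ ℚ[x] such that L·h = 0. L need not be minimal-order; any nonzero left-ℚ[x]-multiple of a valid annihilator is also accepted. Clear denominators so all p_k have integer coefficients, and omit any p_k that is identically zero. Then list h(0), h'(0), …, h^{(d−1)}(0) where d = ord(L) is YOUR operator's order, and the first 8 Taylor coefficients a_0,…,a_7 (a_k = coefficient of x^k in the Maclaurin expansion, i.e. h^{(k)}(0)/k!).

f: a_k = 0, -9, 27/2, -27, 243/4, -729/5, 729/2, -6561/7, …
g: a_k = 1, 1, 3, 5, 11, 21, 43, 85, …
L₀ := L_f ⊗_s L_g (sym. prod.), ord ≤ 2.
L = (7 + 24·x) + (-1 + 17·x + 30·x^2)·Dx + (-1 - 2·x + 5·x^2 + 6·x^3)·Dx^2  (order 2).
h: a_k = 0, -9, 9/2, -81/2, 117/4, -3951/20, 4509/20, -154971/140, …
ICs: h(0) = 0, h′(0) = -9.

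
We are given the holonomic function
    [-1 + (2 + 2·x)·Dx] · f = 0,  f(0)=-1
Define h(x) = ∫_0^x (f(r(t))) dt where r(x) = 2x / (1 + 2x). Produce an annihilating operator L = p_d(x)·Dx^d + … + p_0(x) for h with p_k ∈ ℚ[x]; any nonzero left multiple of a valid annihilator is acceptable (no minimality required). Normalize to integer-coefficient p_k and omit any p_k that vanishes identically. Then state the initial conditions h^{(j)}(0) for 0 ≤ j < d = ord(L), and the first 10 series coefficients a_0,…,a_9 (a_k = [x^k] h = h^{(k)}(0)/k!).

f: a_k = -1, -1/2, 1/8, -1/16, 5/128, -7/256, 21/1024, -33/2048, 429/32768, -715/65536, …
Change of var in L_f (x↦r) gives L₀.
h=∫h₀ ⇒ L = L₀·Dx.
L = -Dx + (1 + 6·x + 8·x^2)·Dx^2  (order 2).
h: a_k = 0, -1, -1/2, 5/6, -13/8, 141/40, -133/16, 2353/112, -7205/128, 182461/1152, …
ICs: h(0) = 0, h′(0) = -1.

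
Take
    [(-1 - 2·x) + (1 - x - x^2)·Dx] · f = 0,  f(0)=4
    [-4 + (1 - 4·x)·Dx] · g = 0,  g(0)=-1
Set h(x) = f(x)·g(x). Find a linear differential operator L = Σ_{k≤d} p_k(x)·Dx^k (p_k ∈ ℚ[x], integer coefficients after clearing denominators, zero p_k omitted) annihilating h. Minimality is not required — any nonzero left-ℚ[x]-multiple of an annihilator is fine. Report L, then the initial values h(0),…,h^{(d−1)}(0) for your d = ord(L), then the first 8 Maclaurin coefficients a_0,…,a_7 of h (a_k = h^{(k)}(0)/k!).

f: a_k = 4, 4, 8, 12, 20, 32, 52, 84, …
g: a_k = -1, -4, -16, -64, -256, -1024, -4096, -16384, …
Product ⇒ symmetric product L₀, ord ≤ 1.
L = (-5 + 6·x + 12·x^2) + (1 - 5·x + 3·x^2 + 4·x^3)·Dx  (order 1).
h: a_k = -4, -20, -88, -364, -1476, -5936, -23796, -95268, …
ICs: h(0) = -4.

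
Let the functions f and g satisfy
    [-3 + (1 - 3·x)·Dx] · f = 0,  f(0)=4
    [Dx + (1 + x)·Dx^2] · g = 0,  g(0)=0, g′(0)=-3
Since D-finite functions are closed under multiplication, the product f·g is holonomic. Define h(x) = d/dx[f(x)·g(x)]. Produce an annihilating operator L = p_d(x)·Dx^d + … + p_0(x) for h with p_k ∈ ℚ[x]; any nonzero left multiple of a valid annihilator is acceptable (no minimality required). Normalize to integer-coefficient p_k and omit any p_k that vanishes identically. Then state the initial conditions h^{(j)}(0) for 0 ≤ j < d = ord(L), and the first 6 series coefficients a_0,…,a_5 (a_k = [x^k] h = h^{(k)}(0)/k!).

f: a_k = 4, 12, 36, 108, 324, 972, …
g: a_k = 0, -3, 3/2, -1, 3/4, -3/5, …
L₀ := L_f ⊗_s L_g (sym. prod.), ord ≤ 2.
Differentiate: ansatz ord ≤ ord L₀ ⇒ L.
L = 12 + (7 + 15·x)·Dx + (-1 + 2·x + 3·x^2)·Dx^2  (order 2).
h: a_k = -12, -60, -282, -1116, -4197, -75486/5, …
ICs: h(0) = -12, h′(0) = -60.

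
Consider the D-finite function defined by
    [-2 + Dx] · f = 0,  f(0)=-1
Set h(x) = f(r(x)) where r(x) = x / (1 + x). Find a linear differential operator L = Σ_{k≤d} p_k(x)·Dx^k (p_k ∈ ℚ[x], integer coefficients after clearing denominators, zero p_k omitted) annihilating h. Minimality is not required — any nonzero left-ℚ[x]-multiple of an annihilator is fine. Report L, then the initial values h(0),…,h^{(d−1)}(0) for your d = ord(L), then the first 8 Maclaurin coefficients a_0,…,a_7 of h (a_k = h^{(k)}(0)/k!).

f: a_k = -1, -2, -2, -4/3, -2/3, -4/15, -4/45, -8/315, …
L₀ from L_f via x↦r, Dx↦r'^{-1}Dx.
L = -2 + (1 + 2·x + x^2)·Dx  (order 1).
h: a_k = -1, -2, 0, 2/3, -2/3, 2/5, -4/45, -10/63, …
ICs: h(0) = -1.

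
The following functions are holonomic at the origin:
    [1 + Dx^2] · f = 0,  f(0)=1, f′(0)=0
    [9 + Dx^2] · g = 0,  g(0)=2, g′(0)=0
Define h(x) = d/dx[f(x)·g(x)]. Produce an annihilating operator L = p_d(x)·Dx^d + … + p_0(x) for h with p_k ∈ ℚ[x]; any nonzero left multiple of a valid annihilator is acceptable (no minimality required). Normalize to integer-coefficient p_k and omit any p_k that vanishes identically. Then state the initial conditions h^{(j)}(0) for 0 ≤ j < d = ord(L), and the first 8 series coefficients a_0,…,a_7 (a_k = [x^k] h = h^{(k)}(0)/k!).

f: a_k = 1, 0, -1/2, 0, 1/24, 0, -1/720, 0, …
g: a_k = 2, 0, -9, 0, 27/4, 0, -81/40, 0, …
h₀=f·g: eliminate ⇒ L₀, order ≤ 2·2.
Derive L from L₀ (diff closure).
L = 64 + 20·Dx^2 + Dx^4  (order 4).
h: a_k = 0, -20, 0, 136/3, 0, -104/3, 0, 4112/315, …
ICs: h(0) = 0, h′(0) = -20, h′′(0) = 0, h′′′(0) = 272.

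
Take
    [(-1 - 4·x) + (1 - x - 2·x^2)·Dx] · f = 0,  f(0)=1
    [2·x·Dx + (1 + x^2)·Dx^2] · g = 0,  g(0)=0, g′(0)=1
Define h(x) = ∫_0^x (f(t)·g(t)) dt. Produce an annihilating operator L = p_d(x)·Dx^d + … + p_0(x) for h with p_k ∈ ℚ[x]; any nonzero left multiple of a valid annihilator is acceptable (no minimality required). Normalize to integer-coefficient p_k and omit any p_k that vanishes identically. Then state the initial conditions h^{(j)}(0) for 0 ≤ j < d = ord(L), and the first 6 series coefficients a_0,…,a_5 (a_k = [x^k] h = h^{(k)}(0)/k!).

f: a_k = 1, 1, 3, 5, 11, 21, …
g: a_k = 0, 1, 0, -1/3, 0, 1/5, …
Sym-product of L_f,L_g gives L₀ (≤ ord 2).
Integrate: L := L₀·Dx.
L = (4 + 2·x + 12·x^2)·Dx + (2 + 6·x + 4·x^2 + 12·x^3)·Dx^2 + (-1 + x + x^2 + x^3 + 2·x^4)·Dx^3  (order 3).
h: a_k = 0, 0, 1/2, 1/3, 2/3, 14/15, …
ICs: h(0) = 0, h′(0) = 0, h′′(0) = 1.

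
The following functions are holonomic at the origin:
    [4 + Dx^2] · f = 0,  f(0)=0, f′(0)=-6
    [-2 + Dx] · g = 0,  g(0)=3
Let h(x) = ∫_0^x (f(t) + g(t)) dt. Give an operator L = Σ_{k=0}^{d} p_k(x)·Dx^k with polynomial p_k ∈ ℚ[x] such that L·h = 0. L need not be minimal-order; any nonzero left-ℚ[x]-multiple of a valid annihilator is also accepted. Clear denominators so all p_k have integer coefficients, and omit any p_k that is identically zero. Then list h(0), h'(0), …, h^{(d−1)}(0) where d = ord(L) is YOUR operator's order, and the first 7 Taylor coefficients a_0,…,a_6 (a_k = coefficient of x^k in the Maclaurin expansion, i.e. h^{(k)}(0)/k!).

f: a_k = 0, -6, 0, 4, 0, -4/5, 0, …
g: a_k = 3, 6, 6, 4, 2, 4/5, 4/15, …
L₀ := lclm(L_f,L_g); ord L₀ ≤ 2+1.
∫: right-multiply L₀ by Dx.
L = -8·Dx + 4·Dx^2 - 2·Dx^3 + Dx^4  (order 4).
h: a_k = 0, 3, 0, 2, 2, 2/5, 0, …
ICs: h(0) = 0, h′(0) = 3, h′′(0) = 0, h′′′(0) = 12.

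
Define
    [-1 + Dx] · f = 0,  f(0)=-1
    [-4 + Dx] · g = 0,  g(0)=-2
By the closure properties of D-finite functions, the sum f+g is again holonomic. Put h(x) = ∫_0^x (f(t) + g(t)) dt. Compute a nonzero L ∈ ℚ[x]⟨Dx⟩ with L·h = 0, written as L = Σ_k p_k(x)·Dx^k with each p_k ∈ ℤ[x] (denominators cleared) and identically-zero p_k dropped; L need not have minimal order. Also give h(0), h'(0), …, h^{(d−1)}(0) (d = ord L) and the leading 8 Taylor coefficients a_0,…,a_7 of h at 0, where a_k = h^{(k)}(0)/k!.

f: a_k = -1, -1, -1/2, -1/6, -1/24, -1/120, -1/720, -1/5040, …
g: a_k = -2, -8, -16, -64/3, -64/3, -256/15, -512/45, -2048/315, …
h₀=f+g: left-lcm gives L₀, ord ≤ 2.
h=∫₀ˣh₀: take L = L₀·Dx.
L = 4·Dx - 5·Dx^2 + Dx^3  (order 3).
h: a_k = 0, -3, -9/2, -11/2, -43/8, -171/40, -683/240, -2731/1680, …
ICs: h(0) = 0, h′(0) = -3, h′′(0) = -9.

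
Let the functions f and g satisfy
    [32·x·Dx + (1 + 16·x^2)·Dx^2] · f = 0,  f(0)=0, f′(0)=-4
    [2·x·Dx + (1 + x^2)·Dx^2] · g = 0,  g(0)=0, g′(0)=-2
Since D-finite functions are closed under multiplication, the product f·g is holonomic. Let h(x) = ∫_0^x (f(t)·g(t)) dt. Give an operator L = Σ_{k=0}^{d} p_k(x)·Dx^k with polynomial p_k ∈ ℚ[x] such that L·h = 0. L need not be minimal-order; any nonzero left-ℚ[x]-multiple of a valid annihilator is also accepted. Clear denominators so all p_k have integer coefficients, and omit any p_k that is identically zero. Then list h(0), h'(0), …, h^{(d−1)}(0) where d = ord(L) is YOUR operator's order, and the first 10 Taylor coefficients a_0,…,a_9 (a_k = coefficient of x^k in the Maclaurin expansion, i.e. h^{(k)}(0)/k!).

L = (-384·x - 10880·x^3 - 16384·x^5 + 34816·x^7 + 98304·x^9)·Dx^2 + (-68 - 3916·x^2 - 19584·x^4 - 14336·x^6 + 121856·x^8 + 147456·x^10)·Dx^3 + (-136·x - 2632·x^3 - 6528·x^5 + 16448·x^7 + 69632·x^9 + 49152·x^11)·Dx^4 + (-1 - 34·x^2 - 305·x^4 + 4880·x^8 + 8704·x^10 + 4096·x^12)·Dx^5  (order 5).
h: a_k = 0, 0, 0, 8/3, 0, -136/15, 0, 19144/315, 0, -506872/945, …
ICs: h(0) = 0, h′(0) = 0, h′′(0) = 0, h′′′(0) = 16, h′′′′(0) = 0.

f: a_k = 0, -4, 0, 64/3, 0, -1024/5, 0, 16384/7, 0, -262144/9, …
g: a_k = 0, -2, 0, 2/3, 0, -2/5, 0, 2/7, 0, -2/9, …
h₀=f·g: eliminate ⇒ L₀, order ≤ 2·2.
∫: right-multiply L₀ by Dx.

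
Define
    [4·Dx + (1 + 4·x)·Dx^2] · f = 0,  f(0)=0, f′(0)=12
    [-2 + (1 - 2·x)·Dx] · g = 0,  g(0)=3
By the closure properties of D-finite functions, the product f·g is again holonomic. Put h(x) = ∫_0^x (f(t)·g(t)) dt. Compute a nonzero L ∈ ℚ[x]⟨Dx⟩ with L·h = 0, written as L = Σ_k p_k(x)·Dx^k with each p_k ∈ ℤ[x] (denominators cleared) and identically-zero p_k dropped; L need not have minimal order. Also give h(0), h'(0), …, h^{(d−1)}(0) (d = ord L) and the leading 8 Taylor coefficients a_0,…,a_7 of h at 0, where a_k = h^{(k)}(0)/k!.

f: a_k = 0, 12, -24, 64, -192, 3072/5, -2048, 49152/7, …
g: a_k = 3, 6, 12, 24, 48, 96, 192, 384, …
Sym-product of L_f,L_g gives L₀ (≤ ord 2).
Integrate: L := L₀·Dx.
L = 8·Dx + 24·x·Dx^2 + (-1 - 2·x + 8·x^2)·Dx^3  (order 3).
h: a_k = 0, 0, 18, 0, 48, -192/5, 1216/5, -2304/5, …
ICs: h(0) = 0, h′(0) = 0, h′′(0) = 36.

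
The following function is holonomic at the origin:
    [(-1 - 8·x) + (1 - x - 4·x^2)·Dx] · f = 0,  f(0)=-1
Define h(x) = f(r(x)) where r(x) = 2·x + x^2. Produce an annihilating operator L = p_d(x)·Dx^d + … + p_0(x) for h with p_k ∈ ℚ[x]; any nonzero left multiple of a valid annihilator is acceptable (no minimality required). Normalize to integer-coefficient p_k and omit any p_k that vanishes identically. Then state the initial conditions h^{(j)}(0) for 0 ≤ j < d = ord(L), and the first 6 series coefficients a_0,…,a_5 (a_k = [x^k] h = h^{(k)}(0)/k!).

f: a_k = -1, -1, -5, -9, -29, -65, …
f∘r: x↦r, Dx↦Dx/r' in L_f ⇒ L₀.
L = (2 + 34·x + 48·x^2 + 16·x^3) + (-1 + 2·x + 17·x^2 + 16·x^3 + 4·x^4)·Dx  (order 1).
h: a_k = -1, -2, -21, -92, -577, -3062, …
ICs: h(0) = -1.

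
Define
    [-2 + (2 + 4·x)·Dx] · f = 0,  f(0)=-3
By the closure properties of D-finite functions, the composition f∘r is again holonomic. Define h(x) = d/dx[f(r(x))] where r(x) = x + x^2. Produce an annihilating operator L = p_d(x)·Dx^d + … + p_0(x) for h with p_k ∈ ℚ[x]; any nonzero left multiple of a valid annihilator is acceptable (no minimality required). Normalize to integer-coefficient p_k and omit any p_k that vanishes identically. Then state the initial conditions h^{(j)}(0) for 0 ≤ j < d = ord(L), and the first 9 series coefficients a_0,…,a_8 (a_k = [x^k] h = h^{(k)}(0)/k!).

f: a_k = -3, -3, 3/2, -3/2, 15/8, -21/8, 63/16, -99/16, 1287/128, …
L₀ from L_f via x↦r, Dx↦r'^{-1}Dx.
Differentiate: ansatz ord ≤ ord L₀ ⇒ L.
L = 1 + (-1 - 4·x - 6·x^2 - 4·x^3)·Dx  (order 1).
h: a_k = -3, -3, 9/2, -9/2, 15/8, 27/8, -147/16, 183/16, -729/128, …
ICs: h(0) = -3.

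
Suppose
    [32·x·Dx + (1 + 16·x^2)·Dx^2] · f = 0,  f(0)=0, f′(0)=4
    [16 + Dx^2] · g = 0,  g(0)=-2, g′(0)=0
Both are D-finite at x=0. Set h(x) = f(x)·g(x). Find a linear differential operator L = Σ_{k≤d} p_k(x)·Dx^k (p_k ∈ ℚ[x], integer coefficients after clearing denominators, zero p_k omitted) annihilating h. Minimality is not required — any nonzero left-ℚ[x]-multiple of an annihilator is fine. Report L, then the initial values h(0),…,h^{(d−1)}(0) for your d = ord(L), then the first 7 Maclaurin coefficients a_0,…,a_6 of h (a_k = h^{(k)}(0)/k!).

f: a_k = 0, 4, 0, -64/3, 0, 1024/5, 0, …
g: a_k = -2, 0, 16, 0, -64/3, 0, 512/45, …
Product ⇒ symmetric product L₀, ord ≤ 4.
L = (1280 + 53248·x^2 + 360448·x^4 + 2097152·x^6 + 8388608·x^8) + (1536·x + 40960·x^3 + 393216·x^5 + 2097152·x^7)·Dx + (96 + 4096·x^2 + 36864·x^4 + 262144·x^6 + 1048576·x^8)·Dx^2 + (96·x + 2560·x^3 + 24576·x^5 + 131072·x^7)·Dx^3 + (1 + 48·x^2 + 896·x^4 + 8192·x^6 + 32768·x^8)·Dx^4  (order 4).
h: a_k = 0, -8, 0, 320/3, 0, -12544/15, 0, …
ICs: h(0) = 0, h′(0) = -8, h′′(0) = 0, h′′′(0) = 640.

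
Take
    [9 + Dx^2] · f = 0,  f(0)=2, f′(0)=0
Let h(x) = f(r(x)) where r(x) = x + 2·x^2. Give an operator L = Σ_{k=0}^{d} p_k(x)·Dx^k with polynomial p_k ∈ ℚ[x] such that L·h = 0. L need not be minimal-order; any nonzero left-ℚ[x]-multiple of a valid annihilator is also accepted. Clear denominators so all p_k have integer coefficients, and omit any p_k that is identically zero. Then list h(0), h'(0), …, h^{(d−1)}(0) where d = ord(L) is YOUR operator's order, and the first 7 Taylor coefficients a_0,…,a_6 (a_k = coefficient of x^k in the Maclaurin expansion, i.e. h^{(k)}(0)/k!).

L = (9 + 108·x + 432·x^2 + 576·x^3) - 4·Dx + (1 + 4·x)·Dx^2  (order 2).
h: a_k = 2, 0, -9, -36, -117/4, 54, 6399/40, …
ICs: h(0) = 2, h′(0) = 0.

f: a_k = 2, 0, -9, 0, 27/4, 0, -81/40, …
Substitute x→r, Dx→(1/r')Dx; clear ⇒ L₀.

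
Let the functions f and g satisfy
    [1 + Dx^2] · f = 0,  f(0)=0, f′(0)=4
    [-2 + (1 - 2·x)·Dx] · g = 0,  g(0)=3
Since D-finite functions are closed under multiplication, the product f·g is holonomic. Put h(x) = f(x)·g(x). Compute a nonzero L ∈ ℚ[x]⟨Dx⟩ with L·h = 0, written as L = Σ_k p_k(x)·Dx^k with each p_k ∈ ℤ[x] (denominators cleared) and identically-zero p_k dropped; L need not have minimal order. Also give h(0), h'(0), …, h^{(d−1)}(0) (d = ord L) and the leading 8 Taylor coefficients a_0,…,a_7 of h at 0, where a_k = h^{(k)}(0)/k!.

f: a_k = 0, 4, 0, -2/3, 0, 1/30, 0, -1/1260, …
g: a_k = 3, 6, 12, 24, 48, 96, 192, 384, …
Sym-product of L_f,L_g gives L₀ (≤ ord 2).
L = (-1 + 2·x) + 4·Dx + (-1 + 2·x)·Dx^2  (order 2).
h: a_k = 0, 12, 24, 46, 92, 1841/10, 1841/5, 309287/420, …
ICs: h(0) = 0, h′(0) = 12.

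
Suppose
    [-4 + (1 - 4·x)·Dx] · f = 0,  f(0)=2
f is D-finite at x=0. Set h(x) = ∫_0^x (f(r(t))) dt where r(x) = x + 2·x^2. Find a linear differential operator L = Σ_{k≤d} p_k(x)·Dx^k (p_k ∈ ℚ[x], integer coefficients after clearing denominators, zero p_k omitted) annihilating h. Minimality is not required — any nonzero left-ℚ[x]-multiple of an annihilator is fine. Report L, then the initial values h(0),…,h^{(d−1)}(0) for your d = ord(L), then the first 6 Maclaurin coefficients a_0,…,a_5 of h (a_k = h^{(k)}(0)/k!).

f: a_k = 2, 8, 32, 128, 512, 2048, …
Change of var in L_f (x↦r) gives L₀.
h=∫₀ˣh₀: take L = L₀·Dx.
L = (4 + 16·x)·Dx + (-1 + 4·x + 8·x^2)·Dx^2  (order 2).
h: a_k = 0, 2, 4, 16, 64, 1408/5, …
ICs: h(0) = 0, h′(0) = 2.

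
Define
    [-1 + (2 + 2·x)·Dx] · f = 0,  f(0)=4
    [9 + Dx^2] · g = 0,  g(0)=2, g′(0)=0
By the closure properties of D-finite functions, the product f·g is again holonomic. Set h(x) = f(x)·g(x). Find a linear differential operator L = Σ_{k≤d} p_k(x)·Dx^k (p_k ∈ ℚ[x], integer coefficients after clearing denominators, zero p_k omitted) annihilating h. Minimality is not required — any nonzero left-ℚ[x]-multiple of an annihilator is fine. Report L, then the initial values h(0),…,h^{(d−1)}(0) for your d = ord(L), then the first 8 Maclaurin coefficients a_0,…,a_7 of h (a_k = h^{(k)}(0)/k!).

L = (39 + 72·x + 36·x^2) + (-4 - 4·x)·Dx + (4 + 8·x + 4·x^2)·Dx^2  (order 2).
h: a_k = 8, 4, -37, -35/2, 499/16, 367/32, -6549/640, -4119/1280, …
ICs: h(0) = 8, h′(0) = 4.

f: a_k = 4, 2, -1/2, 1/4, -5/32, 7/64, -21/256, 33/512, …
g: a_k = 2, 0, -9, 0, 27/4, 0, -81/40, 0, …
Product ⇒ symmetric product L₀, ord ≤ 2.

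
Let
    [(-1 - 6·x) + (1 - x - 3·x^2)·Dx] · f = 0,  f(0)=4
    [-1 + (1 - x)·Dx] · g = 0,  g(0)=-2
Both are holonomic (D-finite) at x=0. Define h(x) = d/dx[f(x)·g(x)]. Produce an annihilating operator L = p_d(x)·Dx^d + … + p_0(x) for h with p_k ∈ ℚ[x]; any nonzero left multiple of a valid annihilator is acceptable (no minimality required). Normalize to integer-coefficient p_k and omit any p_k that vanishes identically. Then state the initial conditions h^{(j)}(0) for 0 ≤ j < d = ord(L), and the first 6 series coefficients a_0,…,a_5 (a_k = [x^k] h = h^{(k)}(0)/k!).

L = (12 + 6·x - 12·x^2 - 96·x^3 + 108·x^4) + (-2 + 21·x^2 - 16·x^3 - 30·x^4 + 27·x^5)·Dx  (order 1).
h: a_k = -16, -96, -312, -1024, -2880, -8112, …
ICs: h(0) = -16.

f: a_k = 4, 4, 16, 28, 76, 160, …
g: a_k = -2, -2, -2, -2, -2, -2, …
Product ⇒ symmetric product L₀, ord ≤ 1.
Differentiate: ansatz ord ≤ ord L₀ ⇒ L.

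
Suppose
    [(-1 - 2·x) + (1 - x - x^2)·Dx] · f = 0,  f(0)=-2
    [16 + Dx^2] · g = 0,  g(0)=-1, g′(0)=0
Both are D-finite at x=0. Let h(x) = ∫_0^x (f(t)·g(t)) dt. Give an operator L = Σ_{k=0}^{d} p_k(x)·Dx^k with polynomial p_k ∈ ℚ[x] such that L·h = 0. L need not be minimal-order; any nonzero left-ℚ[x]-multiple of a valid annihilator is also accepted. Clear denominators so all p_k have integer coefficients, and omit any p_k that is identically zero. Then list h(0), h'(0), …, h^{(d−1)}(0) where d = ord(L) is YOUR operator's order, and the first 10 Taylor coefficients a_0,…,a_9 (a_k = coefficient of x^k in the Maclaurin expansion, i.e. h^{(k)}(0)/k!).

f: a_k = -2, -2, -4, -6, -10, -16, -26, -42, -68, -110, …
g: a_k = -1, 0, 8, 0, -32/3, 0, 256/45, 0, -512/315, 0, …
Sym-product of L_f,L_g gives L₀ (≤ ord 2).
h=∫₀ˣh₀: take L = L₀·Dx.
L = (-14 + 16·x + 16·x^2)·Dx + (2 + 4·x)·Dx^2 + (-1 + x + x^2)·Dx^3  (order 3).
h: a_k = 0, 2, 1, -4, -5/2, -2/15, -16/9, -146/45, -751/180, -5548/945, …
ICs: h(0) = 0, h′(0) = 2, h′′(0) = 2.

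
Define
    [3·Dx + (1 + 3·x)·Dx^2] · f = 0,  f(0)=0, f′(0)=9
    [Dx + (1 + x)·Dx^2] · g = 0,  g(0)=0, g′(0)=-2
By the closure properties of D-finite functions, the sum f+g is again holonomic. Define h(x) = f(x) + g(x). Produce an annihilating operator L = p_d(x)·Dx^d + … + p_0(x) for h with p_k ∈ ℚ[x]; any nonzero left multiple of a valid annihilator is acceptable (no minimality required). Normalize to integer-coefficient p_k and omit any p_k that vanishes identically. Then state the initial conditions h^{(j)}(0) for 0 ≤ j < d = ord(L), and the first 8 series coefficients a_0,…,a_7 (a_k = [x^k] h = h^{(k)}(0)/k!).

L = 6·Dx + (8 + 12·x)·Dx^2 + (1 + 4·x + 3·x^2)·Dx^3  (order 3).
h: a_k = 0, 7, -25/2, 79/3, -241/4, 727/5, -2185/6, 937, …
ICs: h(0) = 0, h′(0) = 7, h′′(0) = -25.

f: a_k = 0, 9, -27/2, 27, -243/4, 729/5, -729/2, 6561/7, …
g: a_k = 0, -2, 1, -2/3, 1/2, -2/5, 1/3, -2/7, …
h₀=f+g: left-lcm gives L₀, ord ≤ 4.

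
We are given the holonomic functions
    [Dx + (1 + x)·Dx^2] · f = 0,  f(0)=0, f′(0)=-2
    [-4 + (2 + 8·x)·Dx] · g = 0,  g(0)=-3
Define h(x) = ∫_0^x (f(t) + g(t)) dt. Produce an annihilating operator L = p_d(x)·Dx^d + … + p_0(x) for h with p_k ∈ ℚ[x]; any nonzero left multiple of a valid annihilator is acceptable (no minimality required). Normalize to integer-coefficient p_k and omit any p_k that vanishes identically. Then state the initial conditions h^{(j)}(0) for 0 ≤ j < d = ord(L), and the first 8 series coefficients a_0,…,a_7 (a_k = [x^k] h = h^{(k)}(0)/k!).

L = (-8 + 4·x)·Dx^2 + (-10 - 8·x + 20·x^2)·Dx^3 + (-1 - 3·x + 6·x^2 + 8·x^3)·Dx^4  (order 4).
h: a_k = 0, -3, -4, 7/3, -19/6, 61/10, -211/15, 757/21, …
ICs: h(0) = 0, h′(0) = -3, h′′(0) = -8, h′′′(0) = 14.

f: a_k = 0, -2, 1, -2/3, 1/2, -2/5, 1/3, -2/7, …
g: a_k = -3, -6, 6, -12, 30, -84, 252, -792, …
f+g: L₀ = lclm(L_f,L_g), ord ≤ 2+1.
Integrate: L := L₀·Dx.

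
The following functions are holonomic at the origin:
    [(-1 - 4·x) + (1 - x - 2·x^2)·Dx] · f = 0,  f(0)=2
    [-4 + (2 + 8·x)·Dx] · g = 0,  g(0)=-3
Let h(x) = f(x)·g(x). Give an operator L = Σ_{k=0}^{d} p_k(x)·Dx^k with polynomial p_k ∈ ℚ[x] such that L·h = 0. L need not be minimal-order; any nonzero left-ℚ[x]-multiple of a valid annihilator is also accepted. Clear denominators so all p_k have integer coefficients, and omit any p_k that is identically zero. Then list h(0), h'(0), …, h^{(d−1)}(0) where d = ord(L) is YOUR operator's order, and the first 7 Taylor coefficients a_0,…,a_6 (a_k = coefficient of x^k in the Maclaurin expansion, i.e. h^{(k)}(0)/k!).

f: a_k = 2, 2, 6, 10, 22, 42, 86, …
g: a_k = -3, -6, 6, -12, 30, -84, 252, …
L₀ := L_f ⊗_s L_g (sym. prod.), ord ≤ 1.
L = (3 + 6·x + 12·x^2) + (-1 - 3·x + 6·x^2 + 8·x^3)·Dx  (order 1).
h: a_k = -6, -18, -18, -78, -54, -378, 18, …
ICs: h(0) = -6.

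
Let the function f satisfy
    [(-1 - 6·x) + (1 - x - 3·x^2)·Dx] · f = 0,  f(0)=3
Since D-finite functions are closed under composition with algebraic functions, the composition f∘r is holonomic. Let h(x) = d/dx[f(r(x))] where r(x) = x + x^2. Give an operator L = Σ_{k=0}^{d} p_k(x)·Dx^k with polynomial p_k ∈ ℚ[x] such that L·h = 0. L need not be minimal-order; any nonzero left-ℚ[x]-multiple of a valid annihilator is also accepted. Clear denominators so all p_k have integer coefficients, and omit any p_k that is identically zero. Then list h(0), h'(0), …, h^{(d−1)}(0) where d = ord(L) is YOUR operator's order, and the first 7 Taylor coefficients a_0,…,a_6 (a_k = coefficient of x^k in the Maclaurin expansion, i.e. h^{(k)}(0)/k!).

f: a_k = 3, 3, 12, 21, 57, 120, 291, …
h₀=f(r): pull back L_f along r ⇒ L₀.
h₀' ⇒ L via d/dx closure of L₀.
L = (10 + 60·x + 168·x^2 + 396·x^3 + 648·x^4 + 540·x^5 + 180·x^6) + (-1 - 7·x - 6·x^2 + 44·x^3 + 135·x^4 + 180·x^5 + 126·x^6 + 36·x^7)·Dx  (order 1).
h: a_k = 3, 30, 135, 528, 2055, 7524, 26775, …
ICs: h(0) = 3.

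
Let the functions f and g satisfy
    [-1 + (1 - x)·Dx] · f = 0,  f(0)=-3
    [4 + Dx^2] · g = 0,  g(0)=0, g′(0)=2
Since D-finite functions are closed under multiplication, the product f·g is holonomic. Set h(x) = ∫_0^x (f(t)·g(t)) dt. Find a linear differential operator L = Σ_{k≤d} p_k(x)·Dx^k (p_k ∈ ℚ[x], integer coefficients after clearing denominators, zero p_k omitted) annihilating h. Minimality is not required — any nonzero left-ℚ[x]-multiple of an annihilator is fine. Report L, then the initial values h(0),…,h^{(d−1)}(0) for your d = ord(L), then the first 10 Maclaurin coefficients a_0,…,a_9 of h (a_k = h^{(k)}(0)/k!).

f: a_k = -3, -3, -3, -3, -3, -3, -3, -3, -3, -3, …
g: a_k = 0, 2, 0, -4/3, 0, 4/15, 0, -8/315, 0, 4/2835, …
Product ⇒ symmetric product L₀, ord ≤ 2.
∫: right-multiply L₀ by Dx.
L = (-4 + 4·x)·Dx + 2·Dx^2 + (-1 + x)·Dx^3  (order 3).
h: a_k = 0, 0, -3, -2, -1/2, -2/5, -7/15, -2/5, -143/420, -286/945, …
ICs: h(0) = 0, h′(0) = 0, h′′(0) = -6.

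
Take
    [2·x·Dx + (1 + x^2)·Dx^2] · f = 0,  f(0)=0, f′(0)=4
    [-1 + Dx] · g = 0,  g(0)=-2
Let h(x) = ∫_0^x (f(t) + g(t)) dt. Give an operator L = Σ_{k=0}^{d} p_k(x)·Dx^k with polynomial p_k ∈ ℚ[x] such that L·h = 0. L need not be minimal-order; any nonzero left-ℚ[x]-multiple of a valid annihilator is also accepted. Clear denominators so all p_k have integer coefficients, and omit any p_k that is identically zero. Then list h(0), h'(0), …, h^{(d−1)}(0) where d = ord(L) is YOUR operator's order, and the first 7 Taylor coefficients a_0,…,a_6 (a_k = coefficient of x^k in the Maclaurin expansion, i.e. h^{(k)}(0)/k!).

L = (2 - 4·x - 2·x^2)·Dx^2 + (-3 + 3·x + x^2 - x^3)·Dx^3 + (1 + x + x^2 + x^3)·Dx^4  (order 4).
h: a_k = 0, -2, 1, -1/3, -5/12, -1/60, 47/360, …
ICs: h(0) = 0, h′(0) = -2, h′′(0) = 2, h′′′(0) = -2.

f: a_k = 0, 4, 0, -4/3, 0, 4/5, 0, …
g: a_k = -2, -2, -1, -1/3, -1/12, -1/60, -1/360, …
f+g: L₀ = lclm(L_f,L_g), ord ≤ 2+1.
∫: right-multiply L₀ by Dx.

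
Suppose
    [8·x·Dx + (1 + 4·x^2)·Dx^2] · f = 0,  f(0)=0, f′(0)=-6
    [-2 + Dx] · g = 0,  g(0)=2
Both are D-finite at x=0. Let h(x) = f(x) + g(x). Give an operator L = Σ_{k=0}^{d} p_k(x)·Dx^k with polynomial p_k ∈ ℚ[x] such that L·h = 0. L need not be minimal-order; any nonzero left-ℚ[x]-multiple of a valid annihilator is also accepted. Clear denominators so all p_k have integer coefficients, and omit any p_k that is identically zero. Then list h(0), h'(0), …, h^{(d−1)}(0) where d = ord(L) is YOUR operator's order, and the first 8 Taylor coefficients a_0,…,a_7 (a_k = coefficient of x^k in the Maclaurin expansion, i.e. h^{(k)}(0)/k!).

L = (8 - 32·x - 32·x^2)·Dx + (-6 + 12·x + 8·x^2 - 16·x^3)·Dx^2 + (1 + 2·x + 4·x^2 + 8·x^3)·Dx^3  (order 3).
h: a_k = 2, -2, 4, 32/3, 4/3, -56/3, 8/45, 17296/315, …
ICs: h(0) = 2, h′(0) = -2, h′′(0) = 8.

f: a_k = 0, -6, 0, 8, 0, -96/5, 0, 384/7, …
g: a_k = 2, 4, 4, 8/3, 4/3, 8/15, 8/45, 16/315, …
Sum ⇒ L₀ = lclm(L_f,L_g) in ℚ(x)⟨Dx⟩.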